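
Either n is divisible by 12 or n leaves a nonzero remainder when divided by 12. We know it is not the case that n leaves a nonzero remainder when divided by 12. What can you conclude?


Disjunctive syllogism: P ∨ Q, ¬P ⊢ Q
Disjunction: n is divisible by 12 ∨ n leaves a nonzero remainder when divided by 12
We know it is not the case that n leaves a nonzero remainder when divided by 12.
By disjunctive syllogism, the other disjunct must be true.

n is divisible by 12


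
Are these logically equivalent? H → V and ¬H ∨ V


Expression 1: H → V
Expression 2: ¬H ∨ V
Truth table (H V | Expr1 Expr2):
  T T |   T     T
  T F |   F     F
  F T |   T     T
  F F |   T     T
All 4 rows agree, so the expressions are logically equivalent.

Yes


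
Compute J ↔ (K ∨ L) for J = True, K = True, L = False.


J = True, K = True, L = False
Step 1: K ∨ L = True OR False = True
Step 2: J ↔ (True): true when both sides have same truth value.
Result: True ↔ True = True

True


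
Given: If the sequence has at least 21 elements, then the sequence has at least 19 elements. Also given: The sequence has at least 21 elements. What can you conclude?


Modus ponens: P → Q, P ⊢ Q
P: the sequence has at least 21 elements
Q: the sequence has at least 19 elements
We have P → Q and P is true.
By modus ponens, Q must be true.

The sequence has at least 19 elements


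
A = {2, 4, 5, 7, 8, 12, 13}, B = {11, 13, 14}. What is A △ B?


A = {2, 4, 5, 7, 8, 12, 13}
B = {11, 13, 14}
Operation: symmetric difference
In A only: [2, 4, 5, 7, 8, 12], in B only: [11, 14]

{2, 4, 5, 7, 8, 11, 12, 14}


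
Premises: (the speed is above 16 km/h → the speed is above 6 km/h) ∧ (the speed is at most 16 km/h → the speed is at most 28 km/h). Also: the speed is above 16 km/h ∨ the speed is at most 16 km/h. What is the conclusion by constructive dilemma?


Constructive dilemma: (P → Q) ∧ (R → S), P ∨ R ⊢ Q ∨ S
Premise 1: the speed is above 16 km/h → the speed is above 6 km/h
Premise 2: the speed is at most 16 km/h → the speed is at most 28 km/h
Premise 3: the speed is above 16 km/h ∨ the speed is at most 16 km/h
Case 1: Assuming the speed is above 16 km/h, then by Premise 1, the speed is above 6 km/h.
Case 2: Assuming the speed is at most 16 km/h, then by Premise 2, the speed is at most 28 km/h.
Since one of the speed is above 16 km/h or the speed is at most 16 km/h must hold, we get the speed is above 6 km/h or the speed is at most 28 km/h.

The speed is above 6 km/h or the speed is at most 28 km/h.


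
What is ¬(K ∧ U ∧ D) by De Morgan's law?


De Morgan's law: ¬(P ∧ Q ∧ R) ≡ ¬P ∨ ¬Q ∨ ¬R
¬(K ∧ U ∧ D) = ¬K ∨ ¬U ∨ ¬D

¬K ∨ ¬U ∨ ¬D


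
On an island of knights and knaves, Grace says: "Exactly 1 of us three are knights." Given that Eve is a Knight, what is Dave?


Grace claims exactly 1 knights among Grace, Eve, Dave.
Given: Eve is a Knight.

Case 1: Grace is a Knight (tells truth)
  Then exactly 1 of the three are knights.
  Counting Grace, Eve: 2 knight(s) so far. Need -1 more → impossible.
Case 2: Grace is a Knave (lies)
  Then the count is NOT 1.
  If Dave = Knave, count = 1 = 1 → claim would be true, contradicts lie.
  If Dave = Knight, count = 2 ≠ 1 → lie confirmed ✓

Dave is a Knight.

Knight


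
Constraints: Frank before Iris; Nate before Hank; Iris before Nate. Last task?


Constraints: Frank before Iris; Nate before Hank; Iris before Nate
The last task can have nothing scheduled after it, so it must never appear on the left of a 'before'.
Tasks appearing before some other task: Frank, Nate, Iris.
The only task not in that list is Hank → it is last.

Hank


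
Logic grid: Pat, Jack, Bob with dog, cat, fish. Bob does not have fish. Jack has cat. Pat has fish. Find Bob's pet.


From clues:
  Jack → cat
  Pat → fish
By elimination, Bob gets the remaining.

dog


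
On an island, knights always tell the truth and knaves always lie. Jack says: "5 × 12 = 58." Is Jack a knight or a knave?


Statement: "5 × 12 = 58."
Actual: 5 × 12 = 60
Claimed: 58
Statement is FALSE → Jack lies → Knave

Knave


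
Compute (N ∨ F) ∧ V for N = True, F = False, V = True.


N = True, F = False, V = True
Step 1: N ∨ F = True OR False = True
Step 2: True ∧ V = True AND True = True
OR is true when at least one operand is true; AND requires both.

True


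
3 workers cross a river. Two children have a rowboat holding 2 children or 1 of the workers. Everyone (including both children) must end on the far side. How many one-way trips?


Per crossing of one of the workers: children→, one←, one of the workers→, one← = 4 trips
3 × 4 = 12, + 1 final children→ = 13
Minimum trips = 13

13


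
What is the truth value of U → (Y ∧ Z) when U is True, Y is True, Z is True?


U = True, Y = True, Z = True
Step 1: Y ∧ Z = True AND True = True
Step 2: U → (True): false only when U=True and consequent=False.
Result: True

True


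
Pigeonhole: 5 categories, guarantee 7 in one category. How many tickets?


Pigeonhole: to guarantee k in one of n categories, need (k-1)×n + 1.
k = 7, n = 5
Minimum = (7-1) × 5 + 1 = 6 × 5 + 1

31


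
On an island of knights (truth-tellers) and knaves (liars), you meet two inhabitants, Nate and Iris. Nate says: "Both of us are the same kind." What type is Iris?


Nate says: "Both of us are the same kind."
Case 1: Nate is a Knight (truth-teller)
  Statement is true → they ARE the same → Iris is also a Knight
Case 2: Nate is a Knave (liar)
  Statement is false → they are NOT the same → Iris is a Knight
In both cases, Iris is a Knight.

Knight


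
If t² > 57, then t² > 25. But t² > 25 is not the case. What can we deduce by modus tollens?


Modus tollens: P → Q, ¬Q ⊢ ¬P
P: t² > 57
Q: t² > 25
We have P → Q and Q is false.
By modus tollens, P must be false.

It is not the case that t² > 57


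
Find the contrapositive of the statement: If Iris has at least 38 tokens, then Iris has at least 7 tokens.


Original: If Iris has at least 38 tokens, then Iris has at least 7 tokens
Contrapositive: If ¬Q, then ¬P
Negate Q: not (Iris has at least 7 tokens)
Negate P: not (Iris has at least 38 tokens)

If not (Iris has at least 7 tokens), then not (Iris has at least 38 tokens).


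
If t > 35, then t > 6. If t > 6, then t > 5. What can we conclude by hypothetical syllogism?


Hypothetical syllogism: P → Q, Q → R ⊢ P → R
Premise 1: t > 35 → t > 6
Premise 2: t > 6 → t > 5
Chain the implications: the middle term (t > 6) links the two.
Conclusion: If t > 35, then t > 5.

If t > 35, then t > 5.


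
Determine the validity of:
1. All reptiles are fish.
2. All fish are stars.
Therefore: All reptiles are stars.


Premise 1: All reptiles are fish.
Premise 2: All fish are stars.
Conclusion: All reptiles are stars.
Barbara syllogism (AAA-1): All A are B, All B are C → All A are C.
Middle term (fish) distributed in premise 2.

Valid


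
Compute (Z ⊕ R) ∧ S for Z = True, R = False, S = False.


Z = True, R = False, S = False
Step 1: Z ⊕ R = True XOR False = True
Step 2: True ∧ S = True AND False = False
XOR true when exactly one of Z,R is true; then AND with S.

False


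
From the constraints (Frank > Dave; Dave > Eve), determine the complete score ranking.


Constraints: Frank > Dave; Dave > Eve
Method: at each step, the next-highest is the one remaining person who never appears on the smaller side of a constraint between remaining people.
  Step 1: remaining {Dave, Eve, Frank}; on the smaller side: {Dave, Eve} → Frank is next (Frank > Dave).
  Step 2: remaining {Dave, Eve}; on the smaller side: {Eve} → Dave is next (Dave > Eve).
  Step 3: only Eve remains → lowest.
Final ranking (highest to lowest):

Frank > Dave > Eve


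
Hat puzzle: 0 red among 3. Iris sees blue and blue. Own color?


Total red = 0, seen red = 0
Own red = 0 - 0 = 0
Iris's hat is blue.

blue


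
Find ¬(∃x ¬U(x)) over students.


Original: ∃x ¬U(x)
Rule: ¬∀→∃, ¬∃→∀, negate predicate.
Negation: ∀x U(x)

∀x U(x)


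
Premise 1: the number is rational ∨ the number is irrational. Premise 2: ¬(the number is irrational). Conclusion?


Disjunctive syllogism: P ∨ Q, ¬P ⊢ Q
Disjunction: the number is rational ∨ the number is irrational
We know it is not the case that the number is irrational.
By disjunctive syllogism, the other disjunct must be true.

The number is rational


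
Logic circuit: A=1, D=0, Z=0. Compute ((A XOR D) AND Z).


A XOR D = 1^0 = 1
1 AND 0 = 0

0


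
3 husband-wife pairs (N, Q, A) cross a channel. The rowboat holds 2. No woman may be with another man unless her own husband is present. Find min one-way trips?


Label couples N, Q, A (H = husband, W = wife).
Counting alone: 6 people, the rowboat carries 2 and someone must bring it back, so each round trip nets at most +1 on the far side until the last crossing → at least 9 trips. The jealousy constraint makes 9 impossible; the shortest valid schedule has 11:
1. WN+WQ →  (far: WN,WQ; near: HN,HQ,HA,WA)
2. WN ←       (far: WQ; near: HN,HQ,HA,WN,WA)
3. WN+WA →  (far: WN,WQ,WA; near: HN,HQ,HA)
4. WN ←       (far: WQ,WA; near: HN,HQ,HA,WN)
5. HQ+HA →  (far: HQ,WQ,HA,WA; near: HN,WN)
6. HQ+WQ ←  (far: HA,WA; near: HN,WN,HQ,WQ)
7. HN+HQ →  (far: HN,HQ,HA,WA; near: WN,WQ)
8. WA ←       (far: HN,HQ,HA; near: WN,WQ,WA)
9. WN+WQ →  (far: HN,WN,HQ,WQ,HA; near: WA)
10. HA ←      (far: HN,WN,HQ,WQ; near: HA,WA)
11. HA+WA → (far: all six; near: empty)
In every state each wife is either with her husband or with no other man.
Minimum trips = 11

11


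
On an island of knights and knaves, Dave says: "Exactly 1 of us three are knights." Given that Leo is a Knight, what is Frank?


Dave claims exactly 1 knights among Dave, Leo, Frank.
Given: Leo is a Knight.

Case 1: Dave is a Knight (tells truth)
  Then exactly 1 of the three are knights.
  Counting Dave, Leo: 2 knight(s) so far. Need -1 more → impossible.
Case 2: Dave is a Knave (lies)
  Then the count is NOT 1.
  If Frank = Knave, count = 1 = 1 → claim would be true, contradicts lie.
  If Frank = Knight, count = 2 ≠ 1 → lie confirmed ✓

Frank is a Knight.

Knight


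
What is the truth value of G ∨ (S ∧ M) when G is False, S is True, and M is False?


G = False, S = True, M = False
Step 1: S ∧ M = True AND False = False
Step 2: G ∨ False = False OR False = False
AND evaluated first (higher precedence); then OR applied.

False


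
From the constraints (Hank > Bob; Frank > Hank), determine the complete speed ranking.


Constraints: Hank > Bob; Frank > Hank
Method: at each step, the next-highest is the one remaining person who never appears on the smaller side of a constraint between remaining people.
  Step 1: remaining {Frank, Bob, Hank}; on the smaller side: {Bob, Hank} → Frank is next (Frank > Hank).
  Step 2: remaining {Bob, Hank}; on the smaller side: {Bob} → Hank is next (Hank > Bob).
  Step 3: only Bob remains → lowest.
Final ranking (highest to lowest):

Frank > Hank > Bob


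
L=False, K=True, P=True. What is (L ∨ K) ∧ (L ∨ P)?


L = False, K = True, P = True
Expression: (L ∨ K) ∧ (L ∨ P)
Step 1: L ∨ K = False OR True = True
Step 2: L ∨ P = False OR True = True
Step 3: (True) ∧ (True) = True AND True = True

True


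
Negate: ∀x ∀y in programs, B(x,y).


Original: ∀x ∀y B(x,y)
Rule: ¬∀→∃, ¬∃→∀, negate predicate.
Negation: ∃x ∃y ¬B(x,y)

∃x ∃y ¬B(x,y)


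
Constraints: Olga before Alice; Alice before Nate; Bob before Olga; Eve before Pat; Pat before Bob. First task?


Constraints: Olga before Alice; Alice before Nate; Bob before Olga; Eve before Pat; Pat before Bob
The first task can have nothing scheduled before it, so it must never appear on the right of a 'before'.
Tasks appearing after some 'before': Alice, Nate, Olga, Pat, Bob.
The only task not in that list is Eve → it is first.

Eve


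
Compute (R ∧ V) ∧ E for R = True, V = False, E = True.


R = True, V = False, E = True
Step 1: R ∧ V = True AND False = False
Step 2: False ∧ E = False AND True = False
AND is true only when ALL operands are true.

False


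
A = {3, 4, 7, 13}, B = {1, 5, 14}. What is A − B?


A = {3, 4, 7, 13}
B = {1, 5, 14}
Operation: difference A − B
In A but not B: 3, 4, 7, 13

{3, 4, 7, 13}


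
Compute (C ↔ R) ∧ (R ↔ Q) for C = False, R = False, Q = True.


C = False, R = False, Q = True
Step 1: C ↔ R is true when C and R have the same value. Result: True
Step 2: R ↔ Q is true when R and Q have the same value. Result: False
Step 3: True ∧ False = False

False


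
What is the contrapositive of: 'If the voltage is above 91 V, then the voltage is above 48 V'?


Original: If the voltage is above 91 V, then the voltage is above 48 V
Contrapositive: If ¬Q, then ¬P
Negate Q: not (the voltage is above 48 V)
Negate P: not (the voltage is above 91 V)

If not (the voltage is above 48 V), then not (the voltage is above 91 V).


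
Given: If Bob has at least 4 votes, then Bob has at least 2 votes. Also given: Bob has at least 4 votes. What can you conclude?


Modus ponens: P → Q, P ⊢ Q
P: Bob has at least 4 votes
Q: Bob has at least 2 votes
We have P → Q and P is true.
By modus ponens, Q must be true.

Bob has at least 2 votes


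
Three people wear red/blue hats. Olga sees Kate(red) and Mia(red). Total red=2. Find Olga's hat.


Total red = 2, seen red = 2
Own red = 2 - 2 = 0
Olga's hat is blue.

blue


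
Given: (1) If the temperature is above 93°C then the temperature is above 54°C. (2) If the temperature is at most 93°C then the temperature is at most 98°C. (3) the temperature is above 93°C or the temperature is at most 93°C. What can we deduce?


Constructive dilemma: (P → Q) ∧ (R → S), P ∨ R ⊢ Q ∨ S
Premise 1: the temperature is above 93°C → the temperature is above 54°C
Premise 2: the temperature is at most 93°C → the temperature is at most 98°C
Premise 3: the temperature is above 93°C ∨ the temperature is at most 93°C
Case 1: Assuming the temperature is above 93°C, then by Premise 1, the temperature is above 54°C.
Case 2: Assuming the temperature is at most 93°C, then by Premise 2, the temperature is at most 98°C.
Since one of the temperature is above 93°C or the temperature is at most 93°C must hold, we get the temperature is above 54°C or the temperature is at most 98°C.

The temperature is above 54°C or the temperature is at most 98°C.


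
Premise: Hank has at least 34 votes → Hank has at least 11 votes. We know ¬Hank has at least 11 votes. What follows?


Modus tollens: P → Q, ¬Q ⊢ ¬P
P: Hank has at least 34 votes
Q: Hank has at least 11 votes
We have P → Q and Q is false.
By modus tollens, P must be false.

It is not the case that Hank has at least 34 votes


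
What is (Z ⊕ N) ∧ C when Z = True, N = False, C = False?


Z = True, N = False, C = False
Step 1: Z ⊕ N = True XOR False = True
Step 2: True ∧ C = True AND False = False
XOR true when exactly one of Z,N is true; then AND with C.

False


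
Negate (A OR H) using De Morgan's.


De Morgan's law: ¬(P ∨ Q) ≡ ¬P ∧ ¬Q
¬(A ∨ H) = ¬A ∧ ¬H

¬A ∧ ¬H


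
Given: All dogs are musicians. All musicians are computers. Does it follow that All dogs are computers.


Premise 1: All dogs are musicians.
Premise 2: All musicians are computers.
Conclusion: All dogs are computers.
Barbara syllogism (AAA-1): All A are B, All B are C → All A are C.
Middle term (musicians) distributed in premise 2.

Valid


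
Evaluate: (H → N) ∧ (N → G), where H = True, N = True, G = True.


H = True, N = True, G = True
Step 1: H → N is false only when H=True and N=False. Result: True
Step 2: N → G is false only when N=True and G=False. Result: True
Step 3: True ∧ True = True

True


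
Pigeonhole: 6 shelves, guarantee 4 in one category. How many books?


Pigeonhole: to guarantee k in one of n categories, need (k-1)×n + 1.
k = 4, n = 6
Minimum = (4-1) × 6 + 1 = 3 × 6 + 1

19


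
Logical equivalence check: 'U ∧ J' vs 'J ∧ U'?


Expression 1: U ∧ J
Expression 2: J ∧ U
Truth table (U J | Expr1 Expr2):
  T T |   T     T
  T F |   F     F
  F T |   F     F
  F F |   F     F
All 4 rows agree, so the expressions are logically equivalent.

Yes


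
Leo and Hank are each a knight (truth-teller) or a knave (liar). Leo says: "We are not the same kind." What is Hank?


Leo says: "We are not the same kind."
Case 1: Leo is a Knight (truth-teller)
  Statement is true → they ARE different → Hank is a Knave
Case 2: Leo is a Knave (liar)
  Statement is false → they are NOT different → Hank is a Knave
In both cases, Hank is a Knave.

Knave


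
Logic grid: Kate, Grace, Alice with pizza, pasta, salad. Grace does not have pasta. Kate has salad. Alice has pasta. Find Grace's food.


From clues:
  Alice → pasta
  Kate → salad
By elimination, Grace gets the remaining.

pizza


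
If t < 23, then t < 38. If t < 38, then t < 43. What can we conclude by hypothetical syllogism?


Hypothetical syllogism: P → Q, Q → R ⊢ P → R
Premise 1: t < 23 → t < 38
Premise 2: t < 38 → t < 43
Chain the implications: the middle term (t < 38) links the two.
Conclusion: If t < 23, then t < 43.

If t < 23, then t < 43.


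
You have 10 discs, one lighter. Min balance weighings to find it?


Each weighing has 3 outcomes (left heavy / balance / right heavy), so k weighings distinguish at most 3^k cases; splitting into three near-equal groups achieves this.
Need 3^k ≥ 10: 3^2 = 9 < 10 ≤ 3^3 = 27
k = ⌈log₃(10)⌉ = 3

3


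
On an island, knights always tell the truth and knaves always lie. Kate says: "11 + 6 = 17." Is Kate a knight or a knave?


Statement: "11 + 6 = 17."
Actual: 11 + 6 = 17
Claimed: 17
Statement is TRUE → Kate tells the truth → Knight

Knight


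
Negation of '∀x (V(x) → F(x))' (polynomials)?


Original: ∀x (V(x) → F(x))
Rule: ¬∀→∃, ¬∃→∀, negate predicate.
Negation: ∃x (V(x) ∧ ¬F(x))

∃x (V(x) ∧ ¬F(x))


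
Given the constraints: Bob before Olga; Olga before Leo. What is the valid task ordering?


Constraints: Bob before Olga; Olga before Leo
Method: repeatedly schedule the remaining task that has no remaining task required before it.
  Step 1: remaining {Olga, Leo, Bob}; every task except Bob still has a predecessor pending → schedule Bob.
  Step 2: remaining {Olga, Leo}; every task except Olga still has a predecessor pending → schedule Olga.
  Step 3: only Leo remains → schedule Leo.
Resulting order:

Bob → Olga → Leo


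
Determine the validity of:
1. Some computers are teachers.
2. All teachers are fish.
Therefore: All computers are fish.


Premise 1: Some computers are teachers.
Premise 2: All teachers are fish.
Conclusion: All computers are fish.
Fallacy: illicit minor. The minor term (computers) is distributed in the conclusion ('All computers ...') but undistributed in its premise ('Some computers are teachers' doesn't cover all computers).
Only 'Some computers are fish' follows, not 'All'.

Invalid


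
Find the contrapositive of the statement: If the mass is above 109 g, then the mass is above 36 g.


Original: If the mass is above 109 g, then the mass is above 36 g
Contrapositive: If ¬Q, then ¬P
Negate Q: not (the mass is above 36 g)
Negate P: not (the mass is above 109 g)

If not (the mass is above 36 g), then not (the mass is above 109 g).


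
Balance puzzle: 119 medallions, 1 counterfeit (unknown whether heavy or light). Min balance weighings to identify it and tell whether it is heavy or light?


Let n = 119. 238 possibilities (n medallions × lighter/heavier); each weighing has 3 outcomes.
Bound for k weighings: say the first weighing puts j medallions on each pan. If it tips, the 2j weighed medallions remain suspects (each with a known direction) and k-1 weighings give 3^(k-1) outcomes; 3^(k-1) is odd, so 2j ≤ 3^(k-1) - 1. If it balances, the n - 2j unweighed medallions remain with direction unknown: 2(n - 2j) ≤ 3^(k-1) - 1 by the same parity argument. Adding, n ≤ (3^(k-1) - 1) + (3^(k-1) - 1)/2 = (3^k - 3)/2, and the classical three-group strategy achieves this (3 medallions in 2 weighings, 12 in 3, 39 in 4, 120 in 5).
So we need the smallest k with (3^k - 3)/2 ≥ 119.
k = 4: (3^4 - 3)/2 = 39 < 119 ✗
k = 5: (3^5 - 3)/2 = 120 ≥ 119 ✓

5


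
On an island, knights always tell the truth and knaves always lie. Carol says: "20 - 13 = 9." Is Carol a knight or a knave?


Statement: "20 - 13 = 9."
Actual: 20 - 13 = 7
Claimed: 9
Statement is FALSE → Carol lies → Knave

Knave


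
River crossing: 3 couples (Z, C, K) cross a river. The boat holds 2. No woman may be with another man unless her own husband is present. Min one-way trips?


Label couples Z, C, K (H = husband, W = wife).
Counting alone: 6 people, the boat carries 2 and someone must bring it back, so each round trip nets at most +1 on the far side until the last crossing → at least 9 trips. The jealousy constraint makes 9 impossible; the shortest valid schedule has 11:
1. WZ+WC →  (far: WZ,WC; near: HZ,HC,HK,WK)
2. WZ ←       (far: WC; near: HZ,HC,HK,WZ,WK)
3. WZ+WK →  (far: WZ,WC,WK; near: HZ,HC,HK)
4. WZ ←       (far: WC,WK; near: HZ,HC,HK,WZ)
5. HC+HK →  (far: HC,WC,HK,WK; near: HZ,WZ)
6. HC+WC ←  (far: HK,WK; near: HZ,WZ,HC,WC)
7. HZ+HC →  (far: HZ,HC,HK,WK; near: WZ,WC)
8. WK ←       (far: HZ,HC,HK; near: WZ,WC,WK)
9. WZ+WC →  (far: HZ,WZ,HC,WC,HK; near: WK)
10. HK ←      (far: HZ,WZ,HC,WC; near: HK,WK)
11. HK+WK → (far: all six; near: empty)
In every state each wife is either with her husband or with no other man.
Minimum trips = 11

11


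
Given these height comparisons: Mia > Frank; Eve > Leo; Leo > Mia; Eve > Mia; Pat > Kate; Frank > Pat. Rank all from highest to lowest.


Constraints: Mia > Frank; Eve > Leo; Leo > Mia; Eve > Mia; Pat > Kate; Frank > Pat
Method: at each step, the next-highest is the one remaining person who never appears on the smaller side of a constraint between remaining people.
  Step 1: remaining {Leo, Pat, Eve, Frank, Kate, Mia}; on the smaller side: {Leo, Pat, Frank, Kate, Mia} → Eve is next (Eve > Leo; Eve > Mia).
  Step 2: remaining {Leo, Pat, Frank, Kate, Mia}; on the smaller side: {Pat, Frank, Kate, Mia} → Leo is next (Leo > Mia).
  Step 3: remaining {Pat, Frank, Kate, Mia}; on the smaller side: {Pat, Frank, Kate} → Mia is next (Mia > Frank).
  Step 4: remaining {Pat, Frank, Kate}; on the smaller side: {Pat, Kate} → Frank is next (Frank > Pat).
  Step 5: remaining {Pat, Kate}; on the smaller side: {Kate} → Pat is next (Pat > Kate).
  Step 6: only Kate remains → lowest.
Final ranking (highest to lowest):

Eve > Leo > Mia > Frank > Pat > Kate


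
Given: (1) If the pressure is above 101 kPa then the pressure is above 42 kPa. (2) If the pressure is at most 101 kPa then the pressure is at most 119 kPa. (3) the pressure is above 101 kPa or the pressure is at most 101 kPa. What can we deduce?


Constructive dilemma: (P → Q) ∧ (R → S), P ∨ R ⊢ Q ∨ S
Premise 1: the pressure is above 101 kPa → the pressure is above 42 kPa
Premise 2: the pressure is at most 101 kPa → the pressure is at most 119 kPa
Premise 3: the pressure is above 101 kPa ∨ the pressure is at most 101 kPa
Case 1: Assuming the pressure is above 101 kPa, then by Premise 1, the pressure is above 42 kPa.
Case 2: Assuming the pressure is at most 101 kPa, then by Premise 2, the pressure is at most 119 kPa.
Since one of the pressure is above 101 kPa or the pressure is at most 101 kPa must hold, we get the pressure is above 42 kPa or the pressure is at most 119 kPa.

The pressure is above 42 kPa or the pressure is at most 119 kPa.


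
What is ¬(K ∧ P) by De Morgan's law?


De Morgan's law: ¬(P ∧ Q) ≡ ¬P ∨ ¬Q
¬(K ∧ P) = ¬K ∨ ¬P

¬K ∨ ¬P


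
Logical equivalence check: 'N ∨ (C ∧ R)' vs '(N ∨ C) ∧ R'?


Expression 1: N ∨ (C ∧ R)
Expression 2: (N ∨ C) ∧ R
Truth table (N C R | Expr1 Expr2):
  T T T |   T     T
  T T F |   T     F   ← differ
  T F T |   T     T
  T F F |   T     F   ← differ
  F T T |   T     T
  F T F |   F     F
  F F T |   F     F
  F F F |   F     F
Counterexample: N=T, C=T, R=F gives Expr1 = T but Expr2 = F, so the expressions are NOT logically equivalent.

No


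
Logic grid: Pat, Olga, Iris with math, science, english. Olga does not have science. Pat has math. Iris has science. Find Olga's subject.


From clues:
  Iris → science
  Pat → math
By elimination, Olga gets the remaining.

english


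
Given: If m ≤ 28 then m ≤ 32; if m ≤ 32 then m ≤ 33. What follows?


Hypothetical syllogism: P → Q, Q → R ⊢ P → R
Premise 1: m ≤ 28 → m ≤ 32
Premise 2: m ≤ 32 → m ≤ 33
Chain the implications: the middle term (m ≤ 32) links the two.
Conclusion: If m ≤ 28, then m ≤ 33.

If m ≤ 28, then m ≤ 33.


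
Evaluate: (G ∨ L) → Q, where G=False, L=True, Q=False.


G = False, L = True, Q = False
Expression: (G ∨ L) → Q
Step 1: G ∨ L = False OR True = True
Step 2: (True) → Q = True → False (false only if antecedent True and consequent False) = False

False


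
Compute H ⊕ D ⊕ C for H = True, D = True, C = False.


H = True, D = True, C = False
Step 1: H ⊕ D = True XOR True = False
Step 2: False ⊕ C = False XOR False = False
XOR is true when an odd number of operands are true.

False


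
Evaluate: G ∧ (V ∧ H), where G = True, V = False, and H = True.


G = True, V = False, H = True
Step 1: V ∧ H = False AND True = False
Step 2: G ∧ False = True AND False = False
AND is true only when ALL operands are true.

False


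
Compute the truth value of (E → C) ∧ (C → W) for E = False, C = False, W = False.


E = False, C = False, W = False
Step 1: E → C is false only when E=True and C=False. Result: True
Step 2: C → W is false only when C=True and W=False. Result: True
Step 3: True ∧ True = True

True


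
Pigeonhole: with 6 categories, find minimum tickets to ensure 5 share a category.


Pigeonhole: to guarantee k in one of n categories, need (k-1)×n + 1.
k = 5, n = 6
Minimum = (5-1) × 6 + 1 = 4 × 6 + 1

25


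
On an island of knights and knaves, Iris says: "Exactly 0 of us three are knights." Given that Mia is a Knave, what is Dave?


Iris claims exactly 0 knights among Iris, Mia, Dave.
Given: Mia is a Knave.

Case 1: Iris is a Knight (tells truth)
  Then exactly 0 of the three are knights.
  Counting Iris, Mia: 1 knight(s) so far. Need -1 more → impossible.
Case 2: Iris is a Knave (lies)
  Then the count is NOT 0.
  If Dave = Knave, count = 0 = 0 → claim would be true, contradicts lie.
  If Dave = Knight, count = 1 ≠ 0 → lie confirmed ✓

Dave is a Knight.

Knight


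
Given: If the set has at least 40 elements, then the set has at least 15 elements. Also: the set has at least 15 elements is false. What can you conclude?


Modus tollens: P → Q, ¬Q ⊢ ¬P
P: the set has at least 40 elements
Q: the set has at least 15 elements
We have P → Q and Q is false.
By modus tollens, P must be false.

It is not the case that the set has at least 40 elements


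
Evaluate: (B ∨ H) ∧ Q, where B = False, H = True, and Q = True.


B = False, H = True, Q = True
Step 1: B ∨ H = False OR True = True
Step 2: True ∧ Q = True AND True = True
OR is true when at least one operand is true; AND requires both.

True


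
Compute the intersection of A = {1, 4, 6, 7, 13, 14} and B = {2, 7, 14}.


A = {1, 4, 6, 7, 13, 14}
B = {2, 7, 14}
Operation: intersection
Elements in both: 7, 14

{7, 14}


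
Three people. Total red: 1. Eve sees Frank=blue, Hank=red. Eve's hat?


Total red = 1, seen red = 1
Own red = 1 - 1 = 0
Eve's hat is blue.

blue


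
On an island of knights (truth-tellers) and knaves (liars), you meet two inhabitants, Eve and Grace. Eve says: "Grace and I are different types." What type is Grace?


Eve says: "Grace and I are different types."
Case 1: Eve is a Knight (truth-teller)
  Statement is true → they ARE different → Grace is a Knave
Case 2: Eve is a Knave (liar)
  Statement is false → they are NOT different → Grace is a Knave
In both cases, Grace is a Knave.

Knave


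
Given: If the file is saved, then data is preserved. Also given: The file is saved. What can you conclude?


Modus ponens: P → Q, P ⊢ Q
P: the file is saved
Q: data is preserved
We have P → Q and P is true.
By modus ponens, Q must be true.

Data is preserved


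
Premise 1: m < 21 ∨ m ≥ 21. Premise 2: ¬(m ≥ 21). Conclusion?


Disjunctive syllogism: P ∨ Q, ¬P ⊢ Q
Disjunction: m < 21 ∨ m ≥ 21
We know it is not the case that m ≥ 21.
By disjunctive syllogism, the other disjunct must be true.

m < 21


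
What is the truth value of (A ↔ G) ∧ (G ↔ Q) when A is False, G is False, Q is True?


A = False, G = False, Q = True
Step 1: A ↔ G is true when A and G have the same value. Result: True
Step 2: G ↔ Q is true when G and Q have the same value. Result: False
Step 3: True ∧ False = False

False


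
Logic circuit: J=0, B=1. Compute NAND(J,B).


J AND B = 0
NOT(0) = 1

1


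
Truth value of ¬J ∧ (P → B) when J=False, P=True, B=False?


J = False, P = True, B = False
Expression: ¬J ∧ (P → B)
Step 1: ¬J = NOT False = True
Step 2: P → B = True → False (false only if P=True, B=False) = False
Step 3: (True) ∧ (False) = True AND False = False

False


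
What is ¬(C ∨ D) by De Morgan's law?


De Morgan's law: ¬(P ∨ Q) ≡ ¬P ∧ ¬Q
¬(C ∨ D) = ¬C ∧ ¬D

¬C ∧ ¬D


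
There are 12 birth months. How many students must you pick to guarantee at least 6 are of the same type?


Pigeonhole: to guarantee k in one of n categories, need (k-1)×n + 1.
k = 6, n = 12
Minimum = (6-1) × 12 + 1 = 5 × 12 + 1

61


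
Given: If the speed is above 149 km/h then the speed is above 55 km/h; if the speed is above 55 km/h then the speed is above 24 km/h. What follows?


Hypothetical syllogism: P → Q, Q → R ⊢ P → R
Premise 1: the speed is above 149 km/h → the speed is above 55 km/h
Premise 2: the speed is above 55 km/h → the speed is above 24 km/h
Chain the implications: the middle term (the speed is above 55 km/h) links the two.
Conclusion: If the speed is above 149 km/h, then the speed is above 24 km/h.

If the speed is above 149 km/h, then the speed is above 24 km/h.


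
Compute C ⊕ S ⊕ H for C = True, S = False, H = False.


C = True, S = False, H = False
Step 1: C ⊕ S = True XOR False = True
Step 2: True ⊕ H = True XOR False = True
XOR is true when an odd number of operands are true.

True


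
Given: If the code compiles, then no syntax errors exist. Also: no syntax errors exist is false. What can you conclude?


Modus tollens: P → Q, ¬Q ⊢ ¬P
P: the code compiles
Q: no syntax errors exist
We have P → Q and Q is false.
By modus tollens, P must be false.

It is not the case that the code compiles


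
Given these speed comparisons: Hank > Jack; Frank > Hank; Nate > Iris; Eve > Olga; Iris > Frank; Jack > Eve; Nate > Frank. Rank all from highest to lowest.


Constraints: Hank > Jack; Frank > Hank; Nate > Iris; Eve > Olga; Iris > Frank; Jack > Eve; Nate > Frank
Method: at each step, the next-highest is the one remaining person who never appears on the smaller side of a constraint between remaining people.
  Step 1: remaining {Olga, Eve, Frank, Jack, Hank, Iris, Nate}; on the smaller side: {Olga, Eve, Frank, Jack, Hank, Iris} → Nate is next (Nate > Iris; Nate > Frank).
  Step 2: remaining {Olga, Eve, Frank, Jack, Hank, Iris}; on the smaller side: {Olga, Eve, Frank, Jack, Hank} → Iris is next (Iris > Frank).
  Step 3: remaining {Olga, Eve, Frank, Jack, Hank}; on the smaller side: {Olga, Eve, Jack, Hank} → Frank is next (Frank > Hank).
  Step 4: remaining {Olga, Eve, Jack, Hank}; on the smaller side: {Olga, Eve, Jack} → Hank is next (Hank > Jack).
  Step 5: remaining {Olga, Eve, Jack}; on the smaller side: {Olga, Eve} → Jack is next (Jack > Eve).
  Step 6: remaining {Olga, Eve}; on the smaller side: {Olga} → Eve is next (Eve > Olga).
  Step 7: only Olga remains → lowest.
Final ranking (highest to lowest):

Nate > Iris > Frank > Hank > Jack > Eve > Olga


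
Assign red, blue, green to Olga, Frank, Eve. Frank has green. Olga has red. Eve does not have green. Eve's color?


From clues:
  Frank → green
  Olga → red
By elimination, Eve gets the remaining.

blue


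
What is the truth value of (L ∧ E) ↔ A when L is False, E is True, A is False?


L = False, E = True, A = False
Step 1: L ∧ E = False AND True = False
Step 2: (False) ↔ A: true when both sides have same truth value.
Result: False ↔ False = True

True


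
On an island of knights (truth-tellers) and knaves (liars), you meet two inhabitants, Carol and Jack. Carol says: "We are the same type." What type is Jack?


Carol says: "We are the same type."
Case 1: Carol is a Knight (truth-teller)
  Statement is true → they ARE the same → Jack is also a Knight
Case 2: Carol is a Knave (liar)
  Statement is false → they are NOT the same → Jack is a Knight
In both cases, Jack is a Knight.

Knight


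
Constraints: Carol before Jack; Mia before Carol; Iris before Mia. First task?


Constraints: Carol before Jack; Mia before Carol; Iris before Mia
The first task can have nothing scheduled before it, so it must never appear on the right of a 'before'.
Tasks appearing after some 'before': Jack, Carol, Mia.
The only task not in that list is Iris → it is first.

Iris


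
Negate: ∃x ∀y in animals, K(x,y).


Original: ∃x ∀y K(x,y)
Rule: ¬∀→∃, ¬∃→∀, negate predicate.
Negation: ∀x ∃y ¬K(x,y)

∀x ∃y ¬K(x,y)


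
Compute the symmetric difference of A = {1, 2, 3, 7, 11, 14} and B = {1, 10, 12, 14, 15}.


A = {1, 2, 3, 7, 11, 14}
B = {1, 10, 12, 14, 15}
Operation: symmetric difference
In A only: [2, 3, 7, 11], in B only: [10, 12, 15]

{2, 3, 7, 10, 11, 12, 15}


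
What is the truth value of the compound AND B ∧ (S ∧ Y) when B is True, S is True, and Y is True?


B = True, S = True, Y = True
Step 1: S ∧ Y = True AND True = True
Step 2: B ∧ True = True AND True = True
AND is true only when ALL operands are true.

True


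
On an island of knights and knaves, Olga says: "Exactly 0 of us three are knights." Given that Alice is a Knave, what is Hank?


Olga claims exactly 0 knights among Olga, Alice, Hank.
Given: Alice is a Knave.

Case 1: Olga is a Knight (tells truth)
  Then exactly 0 of the three are knights.
  Counting Olga, Alice: 1 knight(s) so far. Need -1 more → impossible.
Case 2: Olga is a Knave (lies)
  Then the count is NOT 0.
  If Hank = Knave, count = 0 = 0 → claim would be true, contradicts lie.
  If Hank = Knight, count = 1 ≠ 0 → lie confirmed ✓

Hank is a Knight.

Knight


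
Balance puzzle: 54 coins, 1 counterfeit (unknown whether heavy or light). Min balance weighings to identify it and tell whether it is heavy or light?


Let n = 54. 108 possibilities (n coins × lighter/heavier); each weighing has 3 outcomes.
Bound for k weighings: say the first weighing puts j coins on each pan. If it tips, the 2j weighed coins remain suspects (each with a known direction) and k-1 weighings give 3^(k-1) outcomes; 3^(k-1) is odd, so 2j ≤ 3^(k-1) - 1. If it balances, the n - 2j unweighed coins remain with direction unknown: 2(n - 2j) ≤ 3^(k-1) - 1 by the same parity argument. Adding, n ≤ (3^(k-1) - 1) + (3^(k-1) - 1)/2 = (3^k - 3)/2, and the classical three-group strategy achieves this (3 coins in 2 weighings, 12 in 3, 39 in 4, 120 in 5).
So we need the smallest k with (3^k - 3)/2 ≥ 54.
k = 4: (3^4 - 3)/2 = 39 < 54 ✗
k = 5: (3^5 - 3)/2 = 120 ≥ 54 ✓

5


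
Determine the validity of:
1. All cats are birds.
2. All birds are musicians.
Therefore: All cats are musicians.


Premise 1: All cats are birds.
Premise 2: All birds are musicians.
Conclusion: All cats are musicians.
Barbara syllogism (AAA-1): All A are B, All B are C → All A are C.
Middle term (birds) distributed in premise 2.

Valid


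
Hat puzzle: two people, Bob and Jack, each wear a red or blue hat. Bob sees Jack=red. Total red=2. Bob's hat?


Total red = 2, Jack = red
Red accounted for: 1
Remaining for Bob: 1
Bob's hat is red.

red


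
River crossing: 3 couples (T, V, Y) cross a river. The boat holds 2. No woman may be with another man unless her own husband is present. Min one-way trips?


Label couples T, V, Y (H = husband, W = wife).
Counting alone: 6 people, the boat carries 2 and someone must bring it back, so each round trip nets at most +1 on the far side until the last crossing → at least 9 trips. The jealousy constraint makes 9 impossible; the shortest valid schedule has 11:
1. WT+WV →  (far: WT,WV; near: HT,HV,HY,WY)
2. WT ←       (far: WV; near: HT,HV,HY,WT,WY)
3. WT+WY →  (far: WT,WV,WY; near: HT,HV,HY)
4. WT ←       (far: WV,WY; near: HT,HV,HY,WT)
5. HV+HY →  (far: HV,WV,HY,WY; near: HT,WT)
6. HV+WV ←  (far: HY,WY; near: HT,WT,HV,WV)
7. HT+HV →  (far: HT,HV,HY,WY; near: WT,WV)
8. WY ←       (far: HT,HV,HY; near: WT,WV,WY)
9. WT+WV →  (far: HT,WT,HV,WV,HY; near: WY)
10. HY ←      (far: HT,WT,HV,WV; near: HY,WY)
11. HY+WY → (far: all six; near: empty)
In every state each wife is either with her husband or with no other man.
Minimum trips = 11

11


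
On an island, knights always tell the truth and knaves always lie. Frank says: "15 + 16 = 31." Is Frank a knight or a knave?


Statement: "15 + 16 = 31."
Actual: 15 + 16 = 31
Claimed: 31
Statement is TRUE → Frank tells the truth → Knight

Knight


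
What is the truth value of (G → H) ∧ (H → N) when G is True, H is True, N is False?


G = True, H = True, N = False
Step 1: G → H is false only when G=True and H=False. Result: True
Step 2: H → N is false only when H=True and N=False. Result: False
Step 3: True ∧ False = False

False


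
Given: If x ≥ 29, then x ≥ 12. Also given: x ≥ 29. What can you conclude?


Modus ponens: P → Q, P ⊢ Q
P: x ≥ 29
Q: x ≥ 12
We have P → Q and P is true.
By modus ponens, Q must be true.

x ≥ 12


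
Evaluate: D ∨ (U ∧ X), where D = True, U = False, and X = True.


D = True, U = False, X = True
Step 1: U ∧ X = False AND True = False
Step 2: D ∨ False = True OR False = True
AND evaluated first (higher precedence); then OR applied.

True


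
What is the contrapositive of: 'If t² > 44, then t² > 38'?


Original: If t² > 44, then t² > 38
Contrapositive: If ¬Q, then ¬P
Negate Q: not (t² > 38)
Negate P: not (t² > 44)

If not (t² > 38), then not (t² > 44).


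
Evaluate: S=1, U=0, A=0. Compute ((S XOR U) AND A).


S XOR U = 1^0 = 1
1 AND 0 = 0

0


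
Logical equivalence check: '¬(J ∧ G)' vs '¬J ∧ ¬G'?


Expression 1: ¬(J ∧ G)
Expression 2: ¬J ∧ ¬G
Truth table (J G | Expr1 Expr2):
  T T |   F     F
  T F |   T     F   ← differ
  F T |   T     F   ← differ
  F F |   T     T
Counterexample: J=T, G=F gives Expr1 = T but Expr2 = F, so the expressions are NOT logically equivalent.

No


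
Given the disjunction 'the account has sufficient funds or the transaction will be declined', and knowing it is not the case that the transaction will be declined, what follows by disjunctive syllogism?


Disjunctive syllogism: P ∨ Q, ¬P ⊢ Q
Disjunction: the account has sufficient funds ∨ the transaction will be declined
We know it is not the case that the transaction will be declined.
By disjunctive syllogism, the other disjunct must be true.

The account has sufficient funds


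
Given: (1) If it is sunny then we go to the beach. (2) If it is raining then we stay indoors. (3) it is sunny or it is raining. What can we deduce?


Constructive dilemma: (P → Q) ∧ (R → S), P ∨ R ⊢ Q ∨ S
Premise 1: it is sunny → we go to the beach
Premise 2: it is raining → we stay indoors
Premise 3: it is sunny ∨ it is raining
Case 1: Assuming it is sunny, then by Premise 1, we go to the beach.
Case 2: Assuming it is raining, then by Premise 2, we stay indoors.
Since one of it is sunny or it is raining must hold, we get we go to the beach or we stay indoors.

We go to the beach or we stay indoors.
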